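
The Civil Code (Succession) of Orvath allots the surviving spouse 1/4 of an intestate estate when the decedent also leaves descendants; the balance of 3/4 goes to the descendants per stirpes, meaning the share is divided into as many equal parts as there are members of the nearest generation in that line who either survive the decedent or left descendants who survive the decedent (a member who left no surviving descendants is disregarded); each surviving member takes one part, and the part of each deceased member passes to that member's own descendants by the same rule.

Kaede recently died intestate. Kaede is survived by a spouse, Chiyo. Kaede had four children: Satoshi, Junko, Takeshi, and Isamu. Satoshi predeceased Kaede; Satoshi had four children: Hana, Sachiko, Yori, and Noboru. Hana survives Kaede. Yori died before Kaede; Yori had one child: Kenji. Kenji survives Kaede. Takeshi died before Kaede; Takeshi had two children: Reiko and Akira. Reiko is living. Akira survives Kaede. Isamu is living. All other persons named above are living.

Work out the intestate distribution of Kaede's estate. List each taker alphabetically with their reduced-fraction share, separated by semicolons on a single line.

Chiyo, as surviving spouse, takes 1/4.
The remaining 3/4 passes to Kaede's descendants per stirpes.
The 3/4 is divided into 4 equal shares of 3/16 among Satoshi, Junko, Takeshi, Isamu.
Satoshi predeceased; the 3/16 allotted to Satoshi's branch passes to Satoshi's issue by representation.
The 3/16 is divided into 4 equal shares of 3/64 among Hana, Sachiko, Yori, Noboru.
Hana is living and takes 3/64.
Sachiko is living and takes 3/64.
Yori predeceased; the 3/64 allotted to Yori's branch passes to Yori's issue by representation.
Kenji is the sole taker at this level and receives the full 3/64.
Noboru is living and takes 3/64.
Junko is living and takes 3/16.
Takeshi predeceased; the 3/16 allotted to Takeshi's branch passes to Takeshi's issue by representation.
The 3/16 is divided into 2 equal shares of 3/32 among Reiko, Akira.
Reiko is living and takes 3/32.
Akira is living and takes 3/32.
Isamu is living and takes 3/16.

Akira 3/32; Chiyo 1/4; Hana 3/64; Isamu 3/16; Junko 3/16; Kenji 3/64; Noboru 3/64; Reiko 3/32; Sachiko 3/64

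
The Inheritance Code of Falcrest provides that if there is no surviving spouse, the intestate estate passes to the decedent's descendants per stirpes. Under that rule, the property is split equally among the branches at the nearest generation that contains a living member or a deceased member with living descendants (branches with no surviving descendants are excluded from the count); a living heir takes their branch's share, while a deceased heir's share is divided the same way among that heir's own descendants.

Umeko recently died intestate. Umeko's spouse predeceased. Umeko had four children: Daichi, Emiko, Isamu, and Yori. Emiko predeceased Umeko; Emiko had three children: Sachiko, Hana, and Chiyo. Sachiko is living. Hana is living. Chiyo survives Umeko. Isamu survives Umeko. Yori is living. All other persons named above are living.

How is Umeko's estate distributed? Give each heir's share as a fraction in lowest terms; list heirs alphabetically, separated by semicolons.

There is no surviving spouse, so the entire estate passes to Umeko's descendants per stirpes.
The estate is divided into 4 equal shares of 1/4 among Daichi, Emiko, Isamu, Yori.
Daichi is living and takes 1/4.
Emiko predeceased; the 1/4 allotted to Emiko's branch passes to Emiko's issue by representation.
The 1/4 is divided into 3 equal shares of 1/12 among Sachiko, Hana, Chiyo.
Sachiko is living and takes 1/12.
Hana is living and takes 1/12.
Chiyo is living and takes 1/12.
Isamu is living and takes 1/4.
Yori is living and takes 1/4.

Chiyo 1/12; Daichi 1/4; Hana 1/12; Isamu 1/4; Sachiko 1/12; Yori 1/4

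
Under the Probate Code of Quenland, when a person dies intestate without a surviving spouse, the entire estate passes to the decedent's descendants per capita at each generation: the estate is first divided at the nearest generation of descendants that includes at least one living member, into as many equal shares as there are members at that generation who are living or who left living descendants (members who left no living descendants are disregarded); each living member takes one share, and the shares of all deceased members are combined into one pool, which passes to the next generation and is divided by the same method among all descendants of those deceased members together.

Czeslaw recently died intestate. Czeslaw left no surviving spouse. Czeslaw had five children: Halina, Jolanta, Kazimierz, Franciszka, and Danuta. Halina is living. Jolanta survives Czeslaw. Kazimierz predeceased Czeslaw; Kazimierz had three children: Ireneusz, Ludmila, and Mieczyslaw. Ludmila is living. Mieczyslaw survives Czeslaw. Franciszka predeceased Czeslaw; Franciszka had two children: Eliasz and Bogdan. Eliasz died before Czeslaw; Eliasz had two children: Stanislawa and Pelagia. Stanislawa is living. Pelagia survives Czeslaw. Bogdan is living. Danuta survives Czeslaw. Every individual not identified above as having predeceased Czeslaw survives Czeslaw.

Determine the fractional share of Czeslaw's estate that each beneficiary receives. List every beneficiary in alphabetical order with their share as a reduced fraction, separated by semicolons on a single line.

Bogdan 2/25; Danuta 1/5; Halina 1/5; Ireneusz 2/25; Jolanta 1/5; Ludmila 2/25; Mieczyslaw 2/25; Pelagia 1/25; Stanislawa 1/25

There is no surviving spouse, so the entire estate passes to Czeslaw's descendants per capita at each generation.
At generation 1 (Halina, Jolanta, Kazimierz, Franciszka, Danuta) there are 5 shares of (1)/5 = 1/5 each.
Living: Halina, Jolanta, and Danuta — each takes 1/5.
Deceased: Kazimierz and Franciszka. Their combined 2/5 is pooled and carried to generation 2.
At generation 2 (Ireneusz, Ludmila, Mieczyslaw, Eliasz, Bogdan) there are 5 shares of (2/5)/5 = 2/25 each.
Living: Ireneusz, Ludmila, Mieczyslaw, and Bogdan — each takes 2/25.
Deceased: Eliasz. That 2/25 share is carried to generation 3.
At generation 3 (Stanislawa, Pelagia) there are 2 shares of (2/25)/2 = 1/25 each.
Living: Stanislawa and Pelagia — each takes 1/25.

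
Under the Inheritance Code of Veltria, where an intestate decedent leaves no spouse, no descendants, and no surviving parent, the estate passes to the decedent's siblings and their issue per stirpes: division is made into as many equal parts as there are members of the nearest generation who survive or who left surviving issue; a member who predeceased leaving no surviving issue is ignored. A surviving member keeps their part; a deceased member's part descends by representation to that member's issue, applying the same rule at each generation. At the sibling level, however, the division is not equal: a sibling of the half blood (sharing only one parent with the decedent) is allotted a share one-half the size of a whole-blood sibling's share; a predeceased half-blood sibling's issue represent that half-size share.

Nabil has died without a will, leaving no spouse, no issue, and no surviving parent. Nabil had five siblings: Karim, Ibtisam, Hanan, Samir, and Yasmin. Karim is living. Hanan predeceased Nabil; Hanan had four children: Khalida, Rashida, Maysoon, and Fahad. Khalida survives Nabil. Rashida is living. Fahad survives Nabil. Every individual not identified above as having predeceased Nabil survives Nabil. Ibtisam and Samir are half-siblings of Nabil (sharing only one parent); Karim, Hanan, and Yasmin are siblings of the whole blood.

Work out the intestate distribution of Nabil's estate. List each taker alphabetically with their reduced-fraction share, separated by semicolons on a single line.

No spouse, descendants, or parent survives, so the estate passes to Nabil's siblings per stirpes.
Half-blood siblings count for one-half the weight of whole-blood siblings at the initial division.
Dividing 1 in proportion to weights (total weight 4): Karim (weight 1) → 1/4; Ibtisam (weight 1/2) → 1/8; Hanan (weight 1) → 1/4; Samir (weight 1/2) → 1/8; Yasmin (weight 1) → 1/4.
Karim is living and takes 1/4.
Ibtisam is living and takes 1/8.
Hanan predeceased; the 1/4 allotted to Hanan's branch passes to Hanan's issue by representation.
The 1/4 is divided into 4 equal shares of 1/16 among Khalida, Rashida, Maysoon, Fahad.
Khalida is living and takes 1/16.
Rashida is living and takes 1/16.
Maysoon is living and takes 1/16.
Fahad is living and takes 1/16.
Samir is living and takes 1/8.
Yasmin is living and takes 1/4.

Fahad 1/16; Ibtisam 1/8; Karim 1/4; Khalida 1/16; Maysoon 1/16; Rashida 1/16; Samir 1/8; Yasmin 1/4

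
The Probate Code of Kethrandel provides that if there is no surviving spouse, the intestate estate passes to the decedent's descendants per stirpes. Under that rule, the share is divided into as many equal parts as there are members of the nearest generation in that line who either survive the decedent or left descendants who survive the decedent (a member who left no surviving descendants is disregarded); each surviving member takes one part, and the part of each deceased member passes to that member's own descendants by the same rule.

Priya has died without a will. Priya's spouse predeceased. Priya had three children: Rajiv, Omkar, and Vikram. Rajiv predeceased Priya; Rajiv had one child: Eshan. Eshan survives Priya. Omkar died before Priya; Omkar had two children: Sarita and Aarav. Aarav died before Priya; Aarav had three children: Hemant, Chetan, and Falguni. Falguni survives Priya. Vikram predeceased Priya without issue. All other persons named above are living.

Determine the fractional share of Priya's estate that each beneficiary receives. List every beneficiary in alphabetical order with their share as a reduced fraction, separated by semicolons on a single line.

Chetan 1/12; Eshan 1/2; Falguni 1/12; Hemant 1/12; Sarita 1/4

There is no surviving spouse, so the entire estate passes to Priya's descendants per stirpes.
Vikram left no surviving issue, so that branch lapses and is disregarded.
The estate is divided into 2 equal shares of 1/2 among Rajiv, Omkar.
Rajiv predeceased; the 1/2 allotted to Rajiv's branch passes to Rajiv's issue by representation.
Eshan is the sole taker at this level and receives the full 1/2.
Omkar predeceased; the 1/2 allotted to Omkar's branch passes to Omkar's issue by representation.
The 1/2 is divided into 2 equal shares of 1/4 among Sarita, Aarav.
Sarita is living and takes 1/4.
Aarav predeceased; the 1/4 allotted to Aarav's branch passes to Aarav's issue by representation.
The 1/4 is divided into 3 equal shares of 1/12 among Hemant, Chetan, Falguni.
Hemant is living and takes 1/12.
Chetan is living and takes 1/12.
Falguni is living and takes 1/12.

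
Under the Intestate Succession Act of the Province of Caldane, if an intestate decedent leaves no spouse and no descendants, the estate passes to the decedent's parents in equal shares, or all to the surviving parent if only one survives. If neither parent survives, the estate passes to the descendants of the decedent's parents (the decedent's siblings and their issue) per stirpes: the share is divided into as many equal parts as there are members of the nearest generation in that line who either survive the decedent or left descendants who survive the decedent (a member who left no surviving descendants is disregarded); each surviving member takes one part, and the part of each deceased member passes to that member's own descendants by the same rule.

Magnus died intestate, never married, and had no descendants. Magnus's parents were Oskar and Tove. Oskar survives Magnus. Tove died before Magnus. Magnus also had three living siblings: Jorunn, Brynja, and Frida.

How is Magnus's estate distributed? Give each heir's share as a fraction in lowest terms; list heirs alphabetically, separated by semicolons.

Oskar 1

Only one parent, Oskar, survives, so Oskar takes the entire estate. The siblings take nothing because a surviving parent has priority.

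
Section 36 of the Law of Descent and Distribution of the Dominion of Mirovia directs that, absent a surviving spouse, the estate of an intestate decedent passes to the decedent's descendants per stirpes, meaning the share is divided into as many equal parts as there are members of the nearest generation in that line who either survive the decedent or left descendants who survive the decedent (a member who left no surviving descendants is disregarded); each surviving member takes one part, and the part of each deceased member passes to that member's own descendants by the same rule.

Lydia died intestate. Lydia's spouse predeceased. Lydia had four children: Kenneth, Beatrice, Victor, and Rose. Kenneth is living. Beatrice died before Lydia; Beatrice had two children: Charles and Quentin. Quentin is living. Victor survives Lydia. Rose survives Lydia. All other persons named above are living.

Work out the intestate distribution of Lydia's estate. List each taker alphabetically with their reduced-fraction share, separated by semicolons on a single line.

There is no surviving spouse, so the entire estate passes to Lydia's descendants per stirpes.
The estate is divided into 4 equal shares of 1/4 among Kenneth, Beatrice, Victor, Rose.
Kenneth is living and takes 1/4.
Beatrice predeceased; the 1/4 allotted to Beatrice's branch passes to Beatrice's issue by representation.
The 1/4 is divided into 2 equal shares of 1/8 among Charles, Quentin.
Charles is living and takes 1/8.
Quentin is living and takes 1/8.
Victor is living and takes 1/4.
Rose is living and takes 1/4.

Charles 1/8; Kenneth 1/4; Quentin 1/8; Rose 1/4; Victor 1/4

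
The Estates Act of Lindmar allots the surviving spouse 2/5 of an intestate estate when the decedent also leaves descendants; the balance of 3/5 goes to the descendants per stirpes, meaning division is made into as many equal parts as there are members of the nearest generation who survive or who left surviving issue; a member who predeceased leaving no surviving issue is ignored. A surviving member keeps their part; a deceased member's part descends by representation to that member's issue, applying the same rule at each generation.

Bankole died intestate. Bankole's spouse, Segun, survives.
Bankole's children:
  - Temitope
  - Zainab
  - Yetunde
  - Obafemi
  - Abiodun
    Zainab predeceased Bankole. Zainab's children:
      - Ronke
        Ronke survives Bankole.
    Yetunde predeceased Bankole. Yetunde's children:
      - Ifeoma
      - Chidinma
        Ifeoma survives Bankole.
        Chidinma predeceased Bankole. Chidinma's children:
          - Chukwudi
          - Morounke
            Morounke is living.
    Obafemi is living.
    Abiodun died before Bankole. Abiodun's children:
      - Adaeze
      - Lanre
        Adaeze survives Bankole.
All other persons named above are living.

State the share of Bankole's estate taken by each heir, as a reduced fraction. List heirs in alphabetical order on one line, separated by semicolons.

Segun, as surviving spouse, takes 2/5.
The remaining 3/5 passes to Bankole's descendants per stirpes.
The 3/5 is divided into 5 equal shares of 3/25 among Temitope, Zainab, Yetunde, Obafemi, Abiodun.
Temitope is living and takes 3/25.
Zainab predeceased; the 3/25 allotted to Zainab's branch passes to Zainab's issue by representation.
Ronke is the sole taker at this level and receives the full 3/25.
Yetunde predeceased; the 3/25 allotted to Yetunde's branch passes to Yetunde's issue by representation.
The 3/25 is divided into 2 equal shares of 3/50 among Ifeoma, Chidinma.
Ifeoma is living and takes 3/50.
Chidinma predeceased; the 3/50 allotted to Chidinma's branch passes to Chidinma's issue by representation.
The 3/50 is divided into 2 equal shares of 3/100 among Chukwudi, Morounke.
Chukwudi is living and takes 3/100.
Morounke is living and takes 3/100.
Obafemi is living and takes 3/25.
Abiodun predeceased; the 3/25 allotted to Abiodun's branch passes to Abiodun's issue by representation.
The 3/25 is divided into 2 equal shares of 3/50 among Adaeze, Lanre.
Adaeze is living and takes 3/50.
Lanre is living and takes 3/50.

Adaeze 3/50; Chukwudi 3/100; Ifeoma 3/50; Lanre 3/50; Morounke 3/100; Obafemi 3/25; Ronke 3/25; Segun 2/5; Temitope 3/25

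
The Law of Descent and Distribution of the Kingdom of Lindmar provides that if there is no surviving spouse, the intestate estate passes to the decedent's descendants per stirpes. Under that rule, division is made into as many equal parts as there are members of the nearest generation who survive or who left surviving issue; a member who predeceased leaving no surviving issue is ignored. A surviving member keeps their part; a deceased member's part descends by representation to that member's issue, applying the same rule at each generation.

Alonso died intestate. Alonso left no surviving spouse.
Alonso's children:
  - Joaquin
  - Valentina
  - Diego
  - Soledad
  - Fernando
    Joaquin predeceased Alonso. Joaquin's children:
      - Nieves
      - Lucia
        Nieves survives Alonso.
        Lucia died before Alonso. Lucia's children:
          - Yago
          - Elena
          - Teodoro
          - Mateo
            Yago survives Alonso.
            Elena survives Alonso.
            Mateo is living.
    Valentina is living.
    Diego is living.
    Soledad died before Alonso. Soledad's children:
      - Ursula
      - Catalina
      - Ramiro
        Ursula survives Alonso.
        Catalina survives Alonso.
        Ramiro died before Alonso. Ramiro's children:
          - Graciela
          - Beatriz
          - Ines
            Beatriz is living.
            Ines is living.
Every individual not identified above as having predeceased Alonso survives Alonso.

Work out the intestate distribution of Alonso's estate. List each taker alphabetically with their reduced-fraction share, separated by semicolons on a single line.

Beatriz 1/45; Catalina 1/15; Diego 1/5; Elena 1/40; Fernando 1/5; Graciela 1/45; Ines 1/45; Mateo 1/40; Nieves 1/10; Teodoro 1/40; Ursula 1/15; Valentina 1/5; Yago 1/40

There is no surviving spouse, so the entire estate passes to Alonso's descendants per stirpes.
The estate is divided into 5 equal shares of 1/5 among Joaquin, Valentina, Diego, Soledad, Fernando.
Joaquin predeceased; the 1/5 allotted to Joaquin's branch passes to Joaquin's issue by representation.
The 1/5 is divided into 2 equal shares of 1/10 among Nieves, Lucia.
Nieves is living and takes 1/10.
Lucia predeceased; the 1/10 allotted to Lucia's branch passes to Lucia's issue by representation.
The 1/10 is divided into 4 equal shares of 1/40 among Yago, Elena, Teodoro, Mateo.
Yago is living and takes 1/40.
Elena is living and takes 1/40.
Teodoro is living and takes 1/40.
Mateo is living and takes 1/40.
Valentina is living and takes 1/5.
Diego is living and takes 1/5.
Soledad predeceased; the 1/5 allotted to Soledad's branch passes to Soledad's issue by representation.
The 1/5 is divided into 3 equal shares of 1/15 among Ursula, Catalina, Ramiro.
Ursula is living and takes 1/15.
Catalina is living and takes 1/15.
Ramiro predeceased; the 1/15 allotted to Ramiro's branch passes to Ramiro's issue by representation.
The 1/15 is divided into 3 equal shares of 1/45 among Graciela, Beatriz, Ines.
Graciela is living and takes 1/45.
Beatriz is living and takes 1/45.
Ines is living and takes 1/45.
Fernando is living and takes 1/5.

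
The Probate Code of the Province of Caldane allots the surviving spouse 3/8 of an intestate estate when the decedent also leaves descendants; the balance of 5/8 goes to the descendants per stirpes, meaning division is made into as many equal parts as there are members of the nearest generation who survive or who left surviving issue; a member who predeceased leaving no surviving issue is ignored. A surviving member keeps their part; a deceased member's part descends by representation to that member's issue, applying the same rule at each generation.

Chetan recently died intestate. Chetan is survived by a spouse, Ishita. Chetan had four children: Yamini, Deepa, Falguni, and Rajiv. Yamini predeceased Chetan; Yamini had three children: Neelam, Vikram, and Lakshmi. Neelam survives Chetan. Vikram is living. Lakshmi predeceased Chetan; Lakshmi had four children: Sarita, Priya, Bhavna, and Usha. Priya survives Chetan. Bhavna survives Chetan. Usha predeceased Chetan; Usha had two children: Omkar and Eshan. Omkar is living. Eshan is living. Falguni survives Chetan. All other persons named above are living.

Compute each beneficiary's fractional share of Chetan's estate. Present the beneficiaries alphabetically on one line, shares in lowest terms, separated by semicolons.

Ishita, as surviving spouse, takes 3/8.
The remaining 5/8 passes to Chetan's descendants per stirpes.
The 5/8 is divided into 4 equal shares of 5/32 among Yamini, Deepa, Falguni, Rajiv.
Yamini predeceased; the 5/32 allotted to Yamini's branch passes to Yamini's issue by representation.
The 5/32 is divided into 3 equal shares of 5/96 among Neelam, Vikram, Lakshmi.
Neelam is living and takes 5/96.
Vikram is living and takes 5/96.
Lakshmi predeceased; the 5/96 allotted to Lakshmi's branch passes to Lakshmi's issue by representation.
The 5/96 is divided into 4 equal shares of 5/384 among Sarita, Priya, Bhavna, Usha.
Sarita is living and takes 5/384.
Priya is living and takes 5/384.
Bhavna is living and takes 5/384.
Usha predeceased; the 5/384 allotted to Usha's branch passes to Usha's issue by representation.
The 5/384 is divided into 2 equal shares of 5/768 among Omkar, Eshan.
Omkar is living and takes 5/768.
Eshan is living and takes 5/768.
Deepa is living and takes 5/32.
Falguni is living and takes 5/32.
Rajiv is living and takes 5/32.

Bhavna 5/384; Deepa 5/32; Eshan 5/768; Falguni 5/32; Ishita 3/8; Neelam 5/96; Omkar 5/768; Priya 5/384; Rajiv 5/32; Sarita 5/384; Vikram 5/96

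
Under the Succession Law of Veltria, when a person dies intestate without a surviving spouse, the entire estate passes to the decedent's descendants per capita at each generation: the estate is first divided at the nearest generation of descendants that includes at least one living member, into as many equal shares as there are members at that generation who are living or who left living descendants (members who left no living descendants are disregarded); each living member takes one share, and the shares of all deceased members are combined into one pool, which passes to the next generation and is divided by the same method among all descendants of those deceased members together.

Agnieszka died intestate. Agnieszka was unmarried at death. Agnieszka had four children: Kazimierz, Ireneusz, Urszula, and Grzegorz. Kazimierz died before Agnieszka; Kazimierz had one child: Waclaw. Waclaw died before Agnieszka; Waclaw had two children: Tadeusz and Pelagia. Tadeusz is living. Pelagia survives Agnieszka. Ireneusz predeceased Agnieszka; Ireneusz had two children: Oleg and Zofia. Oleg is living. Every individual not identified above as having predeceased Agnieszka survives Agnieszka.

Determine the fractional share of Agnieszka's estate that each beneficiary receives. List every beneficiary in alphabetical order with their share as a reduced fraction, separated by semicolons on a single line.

There is no surviving spouse, so the entire estate passes to Agnieszka's descendants per capita at each generation.
At generation 1 (Kazimierz, Ireneusz, Urszula, Grzegorz) there are 4 shares of (1)/4 = 1/4 each.
Living: Urszula and Grzegorz — each takes 1/4.
Deceased: Kazimierz and Ireneusz. Their combined 1/2 is pooled and carried to generation 2.
At generation 2 (Waclaw, Oleg, Zofia) there are 3 shares of (1/2)/3 = 1/6 each.
Living: Oleg and Zofia — each takes 1/6.
Deceased: Waclaw. That 1/6 share is carried to generation 3.
At generation 3 (Tadeusz, Pelagia) there are 2 shares of (1/6)/2 = 1/12 each.
Living: Tadeusz and Pelagia — each takes 1/12.

Grzegorz 1/4; Oleg 1/6; Pelagia 1/12; Tadeusz 1/12; Urszula 1/4; Zofia 1/6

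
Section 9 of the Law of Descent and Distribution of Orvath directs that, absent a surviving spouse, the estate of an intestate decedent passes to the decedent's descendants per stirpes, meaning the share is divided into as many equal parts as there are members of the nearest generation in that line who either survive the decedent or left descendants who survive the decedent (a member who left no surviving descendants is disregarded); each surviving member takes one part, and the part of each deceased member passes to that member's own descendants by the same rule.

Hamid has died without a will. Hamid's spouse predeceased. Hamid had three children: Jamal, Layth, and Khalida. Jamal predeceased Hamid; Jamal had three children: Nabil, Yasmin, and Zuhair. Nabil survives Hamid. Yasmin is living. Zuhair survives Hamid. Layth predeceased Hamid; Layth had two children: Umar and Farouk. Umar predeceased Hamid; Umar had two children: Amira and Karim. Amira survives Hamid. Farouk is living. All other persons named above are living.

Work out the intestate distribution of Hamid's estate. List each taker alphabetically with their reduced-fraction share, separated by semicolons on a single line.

There is no surviving spouse, so the entire estate passes to Hamid's descendants per stirpes.
The estate is divided into 3 equal shares of 1/3 among Jamal, Layth, Khalida.
Jamal predeceased; the 1/3 allotted to Jamal's branch passes to Jamal's issue by representation.
The 1/3 is divided into 3 equal shares of 1/9 among Nabil, Yasmin, Zuhair.
Nabil is living and takes 1/9.
Yasmin is living and takes 1/9.
Zuhair is living and takes 1/9.
Layth predeceased; the 1/3 allotted to Layth's branch passes to Layth's issue by representation.
The 1/3 is divided into 2 equal shares of 1/6 among Umar, Farouk.
Umar predeceased; the 1/6 allotted to Umar's branch passes to Umar's issue by representation.
The 1/6 is divided into 2 equal shares of 1/12 among Amira, Karim.
Amira is living and takes 1/12.
Karim is living and takes 1/12.
Farouk is living and takes 1/6.
Khalida is living and takes 1/3.

Amira 1/12; Farouk 1/6; Karim 1/12; Khalida 1/3; Nabil 1/9; Yasmin 1/9; Zuhair 1/9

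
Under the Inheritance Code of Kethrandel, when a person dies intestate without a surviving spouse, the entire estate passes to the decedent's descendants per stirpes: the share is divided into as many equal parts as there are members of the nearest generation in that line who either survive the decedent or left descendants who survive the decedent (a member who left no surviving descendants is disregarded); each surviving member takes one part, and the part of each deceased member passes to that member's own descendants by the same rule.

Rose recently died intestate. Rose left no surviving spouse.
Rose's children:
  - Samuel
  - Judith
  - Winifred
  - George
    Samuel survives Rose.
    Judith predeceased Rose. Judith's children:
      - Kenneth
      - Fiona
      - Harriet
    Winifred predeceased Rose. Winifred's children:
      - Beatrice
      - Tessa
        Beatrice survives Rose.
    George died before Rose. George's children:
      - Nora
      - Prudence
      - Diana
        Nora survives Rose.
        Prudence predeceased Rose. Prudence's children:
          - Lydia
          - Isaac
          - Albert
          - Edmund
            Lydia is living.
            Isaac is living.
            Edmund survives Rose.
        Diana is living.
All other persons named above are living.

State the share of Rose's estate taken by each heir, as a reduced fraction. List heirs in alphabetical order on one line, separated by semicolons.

Albert 1/48; Beatrice 1/8; Diana 1/12; Edmund 1/48; Fiona 1/12; Harriet 1/12; Isaac 1/48; Kenneth 1/12; Lydia 1/48; Nora 1/12; Samuel 1/4; Tessa 1/8

There is no surviving spouse, so the entire estate passes to Rose's descendants per stirpes.
The estate is divided into 4 equal shares of 1/4 among Samuel, Judith, Winifred, George.
Samuel is living and takes 1/4.
Judith predeceased; the 1/4 allotted to Judith's branch passes to Judith's issue by representation.
The 1/4 is divided into 3 equal shares of 1/12 among Kenneth, Fiona, Harriet.
Kenneth is living and takes 1/12.
Fiona is living and takes 1/12.
Harriet is living and takes 1/12.
Winifred predeceased; the 1/4 allotted to Winifred's branch passes to Winifred's issue by representation.
The 1/4 is divided into 2 equal shares of 1/8 among Beatrice, Tessa.
Beatrice is living and takes 1/8.
Tessa is living and takes 1/8.
George predeceased; the 1/4 allotted to George's branch passes to George's issue by representation.
The 1/4 is divided into 3 equal shares of 1/12 among Nora, Prudence, Diana.
Nora is living and takes 1/12.
Prudence predeceased; the 1/12 allotted to Prudence's branch passes to Prudence's issue by representation.
The 1/12 is divided into 4 equal shares of 1/48 among Lydia, Isaac, Albert, Edmund.
Lydia is living and takes 1/48.
Isaac is living and takes 1/48.
Albert is living and takes 1/48.
Edmund is living and takes 1/48.
Diana is living and takes 1/12.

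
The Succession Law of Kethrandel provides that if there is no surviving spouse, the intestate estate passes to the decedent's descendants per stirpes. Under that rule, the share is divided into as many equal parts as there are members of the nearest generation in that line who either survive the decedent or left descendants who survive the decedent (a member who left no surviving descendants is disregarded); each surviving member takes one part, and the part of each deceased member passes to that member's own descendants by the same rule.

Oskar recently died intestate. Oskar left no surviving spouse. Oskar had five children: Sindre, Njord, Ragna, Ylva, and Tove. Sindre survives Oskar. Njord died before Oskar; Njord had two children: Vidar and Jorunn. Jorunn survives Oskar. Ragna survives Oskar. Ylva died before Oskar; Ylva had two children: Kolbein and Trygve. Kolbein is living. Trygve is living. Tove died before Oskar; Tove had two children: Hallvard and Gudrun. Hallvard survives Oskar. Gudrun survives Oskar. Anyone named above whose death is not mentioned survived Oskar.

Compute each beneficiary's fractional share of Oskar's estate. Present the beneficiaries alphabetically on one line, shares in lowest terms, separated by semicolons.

There is no surviving spouse, so the entire estate passes to Oskar's descendants per stirpes.
The estate is divided into 5 equal shares of 1/5 among Sindre, Njord, Ragna, Ylva, Tove.
Sindre is living and takes 1/5.
Njord predeceased; the 1/5 allotted to Njord's branch passes to Njord's issue by representation.
The 1/5 is divided into 2 equal shares of 1/10 among Vidar, Jorunn.
Vidar is living and takes 1/10.
Jorunn is living and takes 1/10.
Ragna is living and takes 1/5.
Ylva predeceased; the 1/5 allotted to Ylva's branch passes to Ylva's issue by representation.
The 1/5 is divided into 2 equal shares of 1/10 among Kolbein, Trygve.
Kolbein is living and takes 1/10.
Trygve is living and takes 1/10.
Tove predeceased; the 1/5 allotted to Tove's branch passes to Tove's issue by representation.
The 1/5 is divided into 2 equal shares of 1/10 among Hallvard, Gudrun.
Hallvard is living and takes 1/10.
Gudrun is living and takes 1/10.

Gudrun 1/10; Hallvard 1/10; Jorunn 1/10; Kolbein 1/10; Ragna 1/5; Sindre 1/5; Trygve 1/10; Vidar 1/10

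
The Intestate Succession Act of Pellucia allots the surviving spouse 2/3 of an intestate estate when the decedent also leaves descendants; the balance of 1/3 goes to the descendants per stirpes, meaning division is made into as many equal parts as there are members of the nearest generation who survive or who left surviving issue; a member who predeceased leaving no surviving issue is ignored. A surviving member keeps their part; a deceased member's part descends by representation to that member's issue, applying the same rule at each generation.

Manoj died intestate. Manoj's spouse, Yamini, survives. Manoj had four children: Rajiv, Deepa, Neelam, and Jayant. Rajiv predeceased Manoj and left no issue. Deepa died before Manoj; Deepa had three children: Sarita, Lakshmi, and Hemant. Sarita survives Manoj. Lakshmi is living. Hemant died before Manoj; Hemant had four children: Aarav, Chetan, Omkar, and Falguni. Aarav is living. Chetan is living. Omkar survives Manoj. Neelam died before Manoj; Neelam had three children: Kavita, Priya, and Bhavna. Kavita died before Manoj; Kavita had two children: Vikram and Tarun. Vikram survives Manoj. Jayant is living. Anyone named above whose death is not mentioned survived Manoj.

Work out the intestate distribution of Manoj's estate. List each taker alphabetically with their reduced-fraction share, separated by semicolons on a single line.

Aarav 1/108; Bhavna 1/27; Chetan 1/108; Falguni 1/108; Jayant 1/9; Lakshmi 1/27; Omkar 1/108; Priya 1/27; Sarita 1/27; Tarun 1/54; Vikram 1/54; Yamini 2/3

Yamini, as surviving spouse, takes 2/3.
The remaining 1/3 passes to Manoj's descendants per stirpes.
Rajiv left no surviving issue, so that branch lapses and is disregarded.
The 1/3 is divided into 3 equal shares of 1/9 among Deepa, Neelam, Jayant.
Deepa predeceased; the 1/9 allotted to Deepa's branch passes to Deepa's issue by representation.
The 1/9 is divided into 3 equal shares of 1/27 among Sarita, Lakshmi, Hemant.
Sarita is living and takes 1/27.
Lakshmi is living and takes 1/27.
Hemant predeceased; the 1/27 allotted to Hemant's branch passes to Hemant's issue by representation.
The 1/27 is divided into 4 equal shares of 1/108 among Aarav, Chetan, Omkar, Falguni.
Aarav is living and takes 1/108.
Chetan is living and takes 1/108.
Omkar is living and takes 1/108.
Falguni is living and takes 1/108.
Neelam predeceased; the 1/9 allotted to Neelam's branch passes to Neelam's issue by representation.
The 1/9 is divided into 3 equal shares of 1/27 among Kavita, Priya, Bhavna.
Kavita predeceased; the 1/27 allotted to Kavita's branch passes to Kavita's issue by representation.
The 1/27 is divided into 2 equal shares of 1/54 among Vikram, Tarun.
Vikram is living and takes 1/54.
Tarun is living and takes 1/54.
Priya is living and takes 1/27.
Bhavna is living and takes 1/27.
Jayant is living and takes 1/9.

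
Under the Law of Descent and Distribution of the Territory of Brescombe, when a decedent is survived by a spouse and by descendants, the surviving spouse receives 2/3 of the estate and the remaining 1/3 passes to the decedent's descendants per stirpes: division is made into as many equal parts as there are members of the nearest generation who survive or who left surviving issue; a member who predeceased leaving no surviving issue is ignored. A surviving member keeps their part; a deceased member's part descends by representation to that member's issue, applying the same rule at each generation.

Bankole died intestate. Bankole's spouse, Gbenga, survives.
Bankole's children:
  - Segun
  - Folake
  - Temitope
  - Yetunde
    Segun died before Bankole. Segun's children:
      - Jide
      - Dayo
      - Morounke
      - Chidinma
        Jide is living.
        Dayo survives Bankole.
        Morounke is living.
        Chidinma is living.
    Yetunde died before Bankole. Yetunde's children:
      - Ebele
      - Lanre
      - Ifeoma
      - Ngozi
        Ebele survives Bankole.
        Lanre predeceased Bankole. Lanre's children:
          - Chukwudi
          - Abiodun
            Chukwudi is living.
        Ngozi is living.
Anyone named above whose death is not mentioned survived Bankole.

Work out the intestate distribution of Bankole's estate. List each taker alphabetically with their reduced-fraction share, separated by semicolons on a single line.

Abiodun 1/96; Chidinma 1/48; Chukwudi 1/96; Dayo 1/48; Ebele 1/48; Folake 1/12; Gbenga 2/3; Ifeoma 1/48; Jide 1/48; Morounke 1/48; Ngozi 1/48; Temitope 1/12

Gbenga, as surviving spouse, takes 2/3.
The remaining 1/3 passes to Bankole's descendants per stirpes.
The 1/3 is divided into 4 equal shares of 1/12 among Segun, Folake, Temitope, Yetunde.
Segun predeceased; the 1/12 allotted to Segun's branch passes to Segun's issue by representation.
The 1/12 is divided into 4 equal shares of 1/48 among Jide, Dayo, Morounke, Chidinma.
Jide is living and takes 1/48.
Dayo is living and takes 1/48.
Morounke is living and takes 1/48.
Chidinma is living and takes 1/48.
Folake is living and takes 1/12.
Temitope is living and takes 1/12.
Yetunde predeceased; the 1/12 allotted to Yetunde's branch passes to Yetunde's issue by representation.
The 1/12 is divided into 4 equal shares of 1/48 among Ebele, Lanre, Ifeoma, Ngozi.
Ebele is living and takes 1/48.
Lanre predeceased; the 1/48 allotted to Lanre's branch passes to Lanre's issue by representation.
The 1/48 is divided into 2 equal shares of 1/96 among Chukwudi, Abiodun.
Chukwudi is living and takes 1/96.
Abiodun is living and takes 1/96.
Ifeoma is living and takes 1/48.
Ngozi is living and takes 1/48.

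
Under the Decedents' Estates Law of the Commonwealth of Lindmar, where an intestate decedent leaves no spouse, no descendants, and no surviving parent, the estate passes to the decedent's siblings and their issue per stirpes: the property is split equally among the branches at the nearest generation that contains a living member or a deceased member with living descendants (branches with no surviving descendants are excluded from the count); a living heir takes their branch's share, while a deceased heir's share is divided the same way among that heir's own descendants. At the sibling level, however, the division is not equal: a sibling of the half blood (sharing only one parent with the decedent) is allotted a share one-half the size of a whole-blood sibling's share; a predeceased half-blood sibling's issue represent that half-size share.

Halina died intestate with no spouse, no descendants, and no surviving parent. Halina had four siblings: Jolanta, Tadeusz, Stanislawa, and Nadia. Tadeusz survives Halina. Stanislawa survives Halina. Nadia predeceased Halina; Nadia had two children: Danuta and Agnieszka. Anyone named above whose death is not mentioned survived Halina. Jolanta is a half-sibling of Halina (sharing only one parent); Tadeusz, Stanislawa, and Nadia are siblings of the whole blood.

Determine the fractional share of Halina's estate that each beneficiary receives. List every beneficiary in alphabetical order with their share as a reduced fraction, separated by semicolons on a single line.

No spouse, descendants, or parent survives, so the estate passes to Halina's siblings per stirpes.
Half-blood siblings count for one-half the weight of whole-blood siblings at the initial division.
Dividing 1 in proportion to weights (total weight 7/2): Jolanta (weight 1/2) → 1/7; Tadeusz (weight 1) → 2/7; Stanislawa (weight 1) → 2/7; Nadia (weight 1) → 2/7.
Jolanta is living and takes 1/7.
Tadeusz is living and takes 2/7.
Stanislawa is living and takes 2/7.
Nadia predeceased; the 2/7 allotted to Nadia's branch passes to Nadia's issue by representation.
The 2/7 is divided into 2 equal shares of 1/7 among Danuta, Agnieszka.
Danuta is living and takes 1/7.
Agnieszka is living and takes 1/7.

Agnieszka 1/7; Danuta 1/7; Jolanta 1/7; Stanislawa 2/7; Tadeusz 2/7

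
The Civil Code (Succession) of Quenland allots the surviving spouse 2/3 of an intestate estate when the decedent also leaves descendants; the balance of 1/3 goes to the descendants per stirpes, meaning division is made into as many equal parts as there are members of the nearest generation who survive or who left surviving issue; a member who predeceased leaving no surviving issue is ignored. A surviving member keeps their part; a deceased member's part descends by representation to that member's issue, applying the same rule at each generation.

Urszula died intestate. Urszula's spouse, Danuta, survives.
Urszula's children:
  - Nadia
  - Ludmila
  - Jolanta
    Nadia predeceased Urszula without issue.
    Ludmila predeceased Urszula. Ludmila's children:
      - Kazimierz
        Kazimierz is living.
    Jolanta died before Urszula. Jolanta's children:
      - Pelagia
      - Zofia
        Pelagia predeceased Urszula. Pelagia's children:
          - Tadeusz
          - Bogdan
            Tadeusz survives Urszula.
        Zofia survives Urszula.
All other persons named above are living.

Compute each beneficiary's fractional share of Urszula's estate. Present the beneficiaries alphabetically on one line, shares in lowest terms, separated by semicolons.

Bogdan 1/24; Danuta 2/3; Kazimierz 1/6; Tadeusz 1/24; Zofia 1/12

Danuta, as surviving spouse, takes 2/3.
The remaining 1/3 passes to Urszula's descendants per stirpes.
Nadia left no surviving issue, so that branch lapses and is disregarded.
The 1/3 is divided into 2 equal shares of 1/6 among Ludmila, Jolanta.
Ludmila predeceased; the 1/6 allotted to Ludmila's branch passes to Ludmila's issue by representation.
Kazimierz is the sole taker at this level and receives the full 1/6.
Jolanta predeceased; the 1/6 allotted to Jolanta's branch passes to Jolanta's issue by representation.
The 1/6 is divided into 2 equal shares of 1/12 among Pelagia, Zofia.
Pelagia predeceased; the 1/12 allotted to Pelagia's branch passes to Pelagia's issue by representation.
The 1/12 is divided into 2 equal shares of 1/24 among Tadeusz, Bogdan.
Tadeusz is living and takes 1/24.
Bogdan is living and takes 1/24.
Zofia is living and takes 1/12.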